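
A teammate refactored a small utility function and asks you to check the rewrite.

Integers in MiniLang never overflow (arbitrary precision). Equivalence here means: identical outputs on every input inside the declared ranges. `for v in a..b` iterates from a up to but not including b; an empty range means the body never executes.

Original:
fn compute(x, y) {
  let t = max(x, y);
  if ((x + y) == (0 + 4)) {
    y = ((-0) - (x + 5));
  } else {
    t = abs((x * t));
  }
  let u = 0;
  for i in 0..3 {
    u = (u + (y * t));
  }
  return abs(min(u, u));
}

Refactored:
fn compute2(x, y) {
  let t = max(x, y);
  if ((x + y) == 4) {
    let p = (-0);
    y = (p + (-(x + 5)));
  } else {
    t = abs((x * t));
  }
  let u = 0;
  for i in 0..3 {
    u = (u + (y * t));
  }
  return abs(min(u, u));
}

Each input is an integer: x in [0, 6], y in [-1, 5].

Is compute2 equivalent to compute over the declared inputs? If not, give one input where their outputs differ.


The two versions differ — the changes include constant usage differs, plus statement counts differ, plus local variable names differ, plus arithmetic usage differs.
Tracing x=1, y=0: compute: t := 1 | ((x + y) == (0 + 4)): false | t := 1 | u := 0 | iter i=0: | u := 0 | iter i=1: | u := 0 | iter i=2: | u := 0 | result 0 | compute2: t := 1 | ((x + y) == 4): false | t := 1 | u := 0 | iter i=0: | u := 0 | iter i=1: | u := 0 | iter i=2: | u := 0 | result 0 — matching result 0.
Across all 49 domain points the two functions coincide.
verdict: equivalent


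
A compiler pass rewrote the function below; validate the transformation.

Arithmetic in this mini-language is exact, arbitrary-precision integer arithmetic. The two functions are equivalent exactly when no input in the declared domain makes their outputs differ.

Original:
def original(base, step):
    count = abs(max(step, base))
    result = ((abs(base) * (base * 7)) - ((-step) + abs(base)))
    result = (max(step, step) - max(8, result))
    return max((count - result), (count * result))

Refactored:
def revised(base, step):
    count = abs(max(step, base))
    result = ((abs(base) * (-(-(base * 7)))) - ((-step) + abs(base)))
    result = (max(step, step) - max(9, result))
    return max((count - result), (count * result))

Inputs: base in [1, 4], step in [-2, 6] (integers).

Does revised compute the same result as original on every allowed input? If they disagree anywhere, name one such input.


Take base=1, step=-2.
original: count=1, then result=4, then result=-10, then returns 11
revised: count=1, then result=4, then result=-11, then returns 12
11 != 12, so the rewrite changes behavior.
verdict: not equivalent; witness: base=1, step=-2


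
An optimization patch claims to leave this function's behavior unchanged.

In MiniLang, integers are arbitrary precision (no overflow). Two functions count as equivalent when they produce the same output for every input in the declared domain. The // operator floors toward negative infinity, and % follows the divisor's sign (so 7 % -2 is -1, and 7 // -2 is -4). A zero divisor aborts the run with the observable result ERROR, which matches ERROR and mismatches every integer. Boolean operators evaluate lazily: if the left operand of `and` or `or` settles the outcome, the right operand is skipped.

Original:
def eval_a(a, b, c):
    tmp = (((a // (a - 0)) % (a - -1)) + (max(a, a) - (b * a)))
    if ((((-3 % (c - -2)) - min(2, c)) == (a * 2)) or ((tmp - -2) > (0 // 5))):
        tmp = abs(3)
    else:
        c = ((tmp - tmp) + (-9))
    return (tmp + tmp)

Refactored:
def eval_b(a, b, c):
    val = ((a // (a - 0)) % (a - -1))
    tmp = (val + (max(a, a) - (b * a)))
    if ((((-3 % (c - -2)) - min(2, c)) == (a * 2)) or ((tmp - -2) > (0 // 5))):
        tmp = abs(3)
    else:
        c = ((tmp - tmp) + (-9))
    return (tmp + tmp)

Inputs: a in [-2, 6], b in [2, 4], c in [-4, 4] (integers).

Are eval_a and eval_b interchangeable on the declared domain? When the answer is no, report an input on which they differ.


Equivalent — the differences include local variable names differ; also statement counts differ, yet no declared input distinguishes the two.
Tracing a=-2, b=3, c=3: eval_a: tmp becomes 4; next ((((-3 % (c - -2)) - min(2, c)) == (a * 2)) or ((tmp - -2) > (0 // 5))) evaluates to true; next tmp becomes 3; next final value 6 | eval_b: val becomes 0; next tmp becomes 4; next ((((-3 % (c - -2)) - min(2, c)) == (a * 2)) or ((tmp - -2) > (0 // 5))) evaluates to true; next tmp becomes 3; next final value 6 — matching result 6.
An exhaustive pass over the 243 declared inputs shows identical outputs.
verdict: equivalent


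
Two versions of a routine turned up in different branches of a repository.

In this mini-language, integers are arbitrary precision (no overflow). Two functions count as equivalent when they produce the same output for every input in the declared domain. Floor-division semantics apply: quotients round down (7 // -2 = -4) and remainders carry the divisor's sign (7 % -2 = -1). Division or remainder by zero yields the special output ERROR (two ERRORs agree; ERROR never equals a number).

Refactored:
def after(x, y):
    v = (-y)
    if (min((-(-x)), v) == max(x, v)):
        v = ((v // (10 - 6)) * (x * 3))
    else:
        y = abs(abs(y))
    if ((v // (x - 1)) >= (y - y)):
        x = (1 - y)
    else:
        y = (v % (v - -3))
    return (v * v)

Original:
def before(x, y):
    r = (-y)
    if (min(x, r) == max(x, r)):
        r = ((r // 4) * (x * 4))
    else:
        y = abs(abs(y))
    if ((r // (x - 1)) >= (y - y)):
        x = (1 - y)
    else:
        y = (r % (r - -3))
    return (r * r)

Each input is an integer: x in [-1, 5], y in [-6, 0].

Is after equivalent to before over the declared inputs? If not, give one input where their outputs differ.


Consider the input x=4, y=-4.
before: r=4, then (min(x, r) == max(x, r)) is true, then r=16, then ((r // (x - 1)) >= (y - y)) is true, then x=5, then returns 256
after: v=4, then (min((-(-x)), v) == max(x, v)) is true, then v=12, then ((v // (x - 1)) >= (y - y)) is true, then x=5, then returns 144
256 vs 144 — the two versions disagree here.
verdict: not equivalent; witness: x=4, y=-4


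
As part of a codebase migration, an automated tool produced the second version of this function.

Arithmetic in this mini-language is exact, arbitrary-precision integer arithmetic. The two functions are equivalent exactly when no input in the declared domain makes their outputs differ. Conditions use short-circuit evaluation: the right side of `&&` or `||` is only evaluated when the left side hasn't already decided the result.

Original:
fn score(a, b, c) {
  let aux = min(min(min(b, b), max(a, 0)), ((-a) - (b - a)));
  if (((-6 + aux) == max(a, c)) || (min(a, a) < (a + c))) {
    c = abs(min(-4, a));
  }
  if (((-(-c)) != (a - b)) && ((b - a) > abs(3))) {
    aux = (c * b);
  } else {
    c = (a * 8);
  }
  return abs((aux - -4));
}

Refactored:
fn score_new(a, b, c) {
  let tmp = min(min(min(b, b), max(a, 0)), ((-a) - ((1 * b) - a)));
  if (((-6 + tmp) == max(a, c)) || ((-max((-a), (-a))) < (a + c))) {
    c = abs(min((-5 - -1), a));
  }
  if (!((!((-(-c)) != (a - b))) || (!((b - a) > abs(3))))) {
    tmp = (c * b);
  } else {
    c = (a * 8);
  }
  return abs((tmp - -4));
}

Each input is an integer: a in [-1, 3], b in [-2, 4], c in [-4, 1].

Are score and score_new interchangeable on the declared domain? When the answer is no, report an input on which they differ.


Differences: boolean connective usage differs, plus local variable names differ, plus min/max/abs usage differs, plus arithmetic usage differs, plus constant usage differs — yet all 210 inputs agree.
verdict: equivalent


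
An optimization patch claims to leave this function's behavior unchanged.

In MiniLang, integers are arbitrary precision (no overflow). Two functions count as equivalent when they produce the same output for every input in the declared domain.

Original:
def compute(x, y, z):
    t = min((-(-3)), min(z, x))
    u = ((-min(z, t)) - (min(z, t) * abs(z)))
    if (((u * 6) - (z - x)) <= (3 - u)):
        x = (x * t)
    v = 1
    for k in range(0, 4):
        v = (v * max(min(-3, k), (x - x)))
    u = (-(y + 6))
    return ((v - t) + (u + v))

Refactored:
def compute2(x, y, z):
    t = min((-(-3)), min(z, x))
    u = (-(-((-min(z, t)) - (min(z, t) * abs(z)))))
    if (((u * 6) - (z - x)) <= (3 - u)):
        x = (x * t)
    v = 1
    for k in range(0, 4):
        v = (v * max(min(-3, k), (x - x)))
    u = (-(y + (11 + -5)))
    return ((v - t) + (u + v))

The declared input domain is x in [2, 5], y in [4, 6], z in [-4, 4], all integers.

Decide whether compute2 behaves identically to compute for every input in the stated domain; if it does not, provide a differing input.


Comparing the listings, the differences include: arithmetic usage differs, and constant usage differs.
Tracing x=2, y=6, z=3: compute: t := 2 | u := -8 | (((u * 6) - (z - x)) <= (3 - u)): true | x := 4 | v := 1 | iter k=0: | v := 0 | iter k=1: | v := 0 | iter k=2: | v := 0 | iter k=3: | v := 0 | u := -12 | result -14 | compute2: t := 2 | u := -8 | (((u * 6) - (z - x)) <= (3 - u)): true | x := 4 | v := 1 | iter k=0: | v := 0 | iter k=1: | v := 0 | iter k=2: | v := 0 | iter k=3: | v := 0 | u := -12 | result -14 — matching result -14.
Every one of the 108 inputs gives matching results.
verdict: equivalent


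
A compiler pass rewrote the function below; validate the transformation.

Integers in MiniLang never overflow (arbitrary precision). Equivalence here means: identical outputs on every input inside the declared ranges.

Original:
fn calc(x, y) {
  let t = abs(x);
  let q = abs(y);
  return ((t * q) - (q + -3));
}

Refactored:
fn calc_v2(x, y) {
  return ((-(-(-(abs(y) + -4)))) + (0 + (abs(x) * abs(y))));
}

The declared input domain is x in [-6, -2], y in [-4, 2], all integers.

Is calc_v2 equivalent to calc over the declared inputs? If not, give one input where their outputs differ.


Run the pair on x=-6, y=-4.
calc: t becomes 6; next q becomes 4; next final value 23
calc_v2: final value 24
23 and 24 differ, so these are not the same function on this domain.
verdict: not equivalent; witness: x=-6, y=-4


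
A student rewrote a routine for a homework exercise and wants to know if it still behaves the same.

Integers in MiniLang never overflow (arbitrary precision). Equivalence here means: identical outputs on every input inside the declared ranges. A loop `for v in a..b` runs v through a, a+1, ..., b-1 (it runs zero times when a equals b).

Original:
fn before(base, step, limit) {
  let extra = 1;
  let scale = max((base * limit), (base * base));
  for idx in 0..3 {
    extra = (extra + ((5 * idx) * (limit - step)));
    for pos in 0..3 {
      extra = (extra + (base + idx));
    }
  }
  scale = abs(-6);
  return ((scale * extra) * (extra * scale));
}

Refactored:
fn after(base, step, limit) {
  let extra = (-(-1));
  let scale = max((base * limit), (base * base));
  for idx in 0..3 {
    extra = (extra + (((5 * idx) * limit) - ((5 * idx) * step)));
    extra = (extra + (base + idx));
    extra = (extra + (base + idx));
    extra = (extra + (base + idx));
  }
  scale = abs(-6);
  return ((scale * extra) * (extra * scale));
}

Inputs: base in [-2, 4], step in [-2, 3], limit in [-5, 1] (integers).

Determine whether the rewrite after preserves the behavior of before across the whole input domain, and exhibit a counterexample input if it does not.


The two are interchangeable: statement counts differ; also loop structure differs; also local variable names differ; also arithmetic usage differs; also constant usage differs, and every declared input agrees.
Spot check at base=0, step=-2, limit=-2 — before: extra becomes 1; next scale becomes 0; next at idx=0:; next extra becomes 1; next at pos=0:; next extra becomes 1; next at pos=1:; next extra becomes 1; next at pos=2:; next extra becomes 1; next at idx=1:; next extra becomes 1; next at pos=0:; next extra becomes 2; next at pos=1:; next extra becomes 3; next at pos=2:; next extra becomes 4; next at idx=2:; next extra becomes 4; next at pos=0:; next extra becomes 6; next at pos=1:; next extra becomes 8; next at pos=2:; next extra becomes 10; next scale becomes 6; next final value 3600. after: extra becomes 1; next scale becomes 0; next at idx=0:; next extra becomes 1; next extra becomes 1; next extra becomes 1; next extra becomes 1; next at idx=1:; next extra becomes 1; next extra becomes 2; next extra becomes 3; next extra becomes 4; next at idx=2:; next extra becomes 4; next extra becomes 6; next extra becomes 8; next extra becomes 10; next scale becomes 6; next final value 3600. Both give 3600.
Every one of the 294 inputs gives matching results.
verdict: equivalent


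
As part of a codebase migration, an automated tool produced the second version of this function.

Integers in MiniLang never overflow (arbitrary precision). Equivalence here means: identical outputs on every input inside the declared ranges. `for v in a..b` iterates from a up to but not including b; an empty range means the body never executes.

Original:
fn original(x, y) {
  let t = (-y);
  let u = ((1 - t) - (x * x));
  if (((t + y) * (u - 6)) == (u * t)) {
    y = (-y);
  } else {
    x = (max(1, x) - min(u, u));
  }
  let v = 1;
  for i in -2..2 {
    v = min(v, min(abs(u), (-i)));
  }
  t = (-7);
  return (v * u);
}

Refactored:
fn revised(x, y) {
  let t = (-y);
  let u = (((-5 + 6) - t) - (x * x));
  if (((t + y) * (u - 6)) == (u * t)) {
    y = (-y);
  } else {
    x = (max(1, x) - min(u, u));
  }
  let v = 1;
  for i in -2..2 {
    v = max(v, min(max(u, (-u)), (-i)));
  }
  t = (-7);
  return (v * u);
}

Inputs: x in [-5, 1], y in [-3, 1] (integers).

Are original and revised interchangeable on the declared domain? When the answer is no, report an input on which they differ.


Try x=-5, y=-3.
original: t becomes 3; next u becomes -27; next (((t + y) * (u - 6)) == (u * t)) evaluates to false; next x becomes 28; next v becomes 1; next at i=-2:; next v becomes 1; next at i=-1:; next v becomes 1; next at i=0:; next v becomes 0; next at i=1:; next v becomes -1; next t becomes -7; next final value 27
revised: t becomes 3; next u becomes -27; next (((t + y) * (u - 6)) == (u * t)) evaluates to false; next x becomes 28; next v becomes 1; next at i=-2:; next v becomes 2; next at i=-1:; next v becomes 2; next at i=0:; next v becomes 2; next at i=1:; next v becomes 2; next t becomes -7; next final value -54
27 against -54: the behavior changed.
verdict: not equivalent; witness: x=-5, y=-3


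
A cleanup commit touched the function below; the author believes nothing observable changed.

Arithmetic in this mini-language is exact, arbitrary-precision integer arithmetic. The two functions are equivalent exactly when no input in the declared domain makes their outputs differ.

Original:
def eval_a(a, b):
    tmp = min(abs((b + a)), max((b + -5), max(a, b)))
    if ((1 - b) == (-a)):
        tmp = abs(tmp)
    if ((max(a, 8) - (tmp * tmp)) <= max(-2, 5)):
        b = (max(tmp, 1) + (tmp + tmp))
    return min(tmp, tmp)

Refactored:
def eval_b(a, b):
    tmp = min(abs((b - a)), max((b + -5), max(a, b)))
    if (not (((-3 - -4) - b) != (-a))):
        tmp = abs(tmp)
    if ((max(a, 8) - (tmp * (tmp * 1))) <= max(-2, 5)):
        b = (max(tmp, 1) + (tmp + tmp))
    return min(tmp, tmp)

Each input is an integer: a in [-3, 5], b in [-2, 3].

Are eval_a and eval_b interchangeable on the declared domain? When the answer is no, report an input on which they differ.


Run the pair on a=-3, b=2.
eval_a: tmp becomes 1; next ((1 - b) == (-a)) evaluates to false; next ((max(a, 8) - (tmp * tmp)) <= max(-2, 5)) evaluates to false; next final value 1
eval_b: tmp becomes 2; next (not (((-3 - -4) - b) != (-a))) evaluates to false; next ((max(a, 8) - (tmp * (tmp * 1))) <= max(-2, 5)) evaluates to true; next b becomes 6; next final value 2
1 against 2: the behavior changed.
verdict: not equivalent; witness: a=-3, b=2


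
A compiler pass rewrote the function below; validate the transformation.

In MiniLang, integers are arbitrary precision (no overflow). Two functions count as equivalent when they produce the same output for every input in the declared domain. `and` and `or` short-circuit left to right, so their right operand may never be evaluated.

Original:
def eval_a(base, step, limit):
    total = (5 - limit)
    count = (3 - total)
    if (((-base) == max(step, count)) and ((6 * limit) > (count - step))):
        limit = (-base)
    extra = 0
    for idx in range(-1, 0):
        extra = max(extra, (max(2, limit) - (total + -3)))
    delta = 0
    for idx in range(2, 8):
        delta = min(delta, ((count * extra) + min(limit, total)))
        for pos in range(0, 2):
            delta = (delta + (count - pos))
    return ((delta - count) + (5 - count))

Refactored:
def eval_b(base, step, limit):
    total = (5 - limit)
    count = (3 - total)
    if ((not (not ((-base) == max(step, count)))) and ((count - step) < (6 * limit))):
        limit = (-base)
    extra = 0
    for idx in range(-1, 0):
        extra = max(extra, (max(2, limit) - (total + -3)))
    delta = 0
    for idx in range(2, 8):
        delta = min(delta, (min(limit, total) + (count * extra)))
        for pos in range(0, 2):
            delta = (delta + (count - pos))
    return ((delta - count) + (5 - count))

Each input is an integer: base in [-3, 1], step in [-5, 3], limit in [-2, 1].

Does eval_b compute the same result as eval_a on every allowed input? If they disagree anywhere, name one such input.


Reading the diff, among the changes: comparison usage differs, and boolean connective usage differs.
As a probe, take base=-1, step=-1, limit=-2: eval_a runs total becomes 7; next count becomes -4; next (((-base) == max(step, count)) and ((6 * limit) > (count - step))) evaluates to false; next extra becomes 0; next at idx=-1:; next extra becomes 0; next delta becomes 0; next at idx=2:; next delta becomes -2; next at pos=0:; next delta becomes -6; next at pos=1:; next delta becomes -11; next at idx=3:; next delta becomes -11; next at pos=0:; next delta becomes -15; next at pos=1:; next delta becomes -20; next at idx=4:; next delta becomes -20; next at pos=0:; next delta becomes -24; next at pos=1:; next delta becomes -29; next at idx=5:; next delta becomes -29; next at pos=0:; next delta becomes -33; next at pos=1:; next delta becomes -38; next at idx=6:; next delta becomes -38; next at pos=0:; next delta becomes -42; next at pos=1:; next delta becomes -47; next at idx=7:; next delta becomes -47; next at pos=0:; next delta becomes -51; next at pos=1:; next delta becomes -56; next final value -43; eval_b runs total becomes 7; next count becomes -4; next ((not (not ((-base) == max(step, count)))) and ((count - step) < (6 * limit))) evaluates to false; next extra becomes 0; next at idx=-1:; next extra becomes 0; next delta becomes 0; next at idx=2:; next delta becomes -2; next at pos=0:; next delta becomes -6; next at pos=1:; next delta becomes -11; next at idx=3:; next delta becomes -11; next at pos=0:; next delta becomes -15; next at pos=1:; next delta becomes -20; next at idx=4:; next delta becomes -20; next at pos=0:; next delta becomes -24; next at pos=1:; next delta becomes -29; next at idx=5:; next delta becomes -29; next at pos=0:; next delta becomes -33; next at pos=1:; next delta becomes -38; next at idx=6:; next delta becomes -38; next at pos=0:; next delta becomes -42; next at pos=1:; next delta becomes -47; next at idx=7:; next delta becomes -47; next at pos=0:; next delta becomes -51; next at pos=1:; next delta becomes -56; next final value -43; both end at -43.
Checked all 180 inputs in the declared domain: the outputs agree on every one.
verdict: equivalent


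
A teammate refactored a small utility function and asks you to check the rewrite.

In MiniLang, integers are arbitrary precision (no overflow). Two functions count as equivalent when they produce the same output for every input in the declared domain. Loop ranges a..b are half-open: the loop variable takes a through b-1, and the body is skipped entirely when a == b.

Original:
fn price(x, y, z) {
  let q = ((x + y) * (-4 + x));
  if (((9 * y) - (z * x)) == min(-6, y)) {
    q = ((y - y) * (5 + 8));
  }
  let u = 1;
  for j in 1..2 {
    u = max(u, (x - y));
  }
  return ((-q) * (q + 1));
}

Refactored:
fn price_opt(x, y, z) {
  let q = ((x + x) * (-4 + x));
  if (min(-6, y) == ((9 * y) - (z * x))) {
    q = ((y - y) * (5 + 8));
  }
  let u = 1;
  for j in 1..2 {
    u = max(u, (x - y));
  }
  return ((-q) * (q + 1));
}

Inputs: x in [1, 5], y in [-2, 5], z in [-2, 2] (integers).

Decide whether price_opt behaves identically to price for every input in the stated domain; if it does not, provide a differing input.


These are not equivalent — on x=1, y=-2, z=-2 the outputs split (-12 vs -30).
price: q=3, then (((9 * y) - (z * x)) == min(-6, y)) is false, then u=1, then (j=1), then u=3, then returns -12
price_opt: q=-6, then (min(-6, y) == ((9 * y) - (z * x))) is false, then u=1, then (j=1), then u=3, then returns -30
verdict: not equivalent; witness: x=1, y=-2, z=-2


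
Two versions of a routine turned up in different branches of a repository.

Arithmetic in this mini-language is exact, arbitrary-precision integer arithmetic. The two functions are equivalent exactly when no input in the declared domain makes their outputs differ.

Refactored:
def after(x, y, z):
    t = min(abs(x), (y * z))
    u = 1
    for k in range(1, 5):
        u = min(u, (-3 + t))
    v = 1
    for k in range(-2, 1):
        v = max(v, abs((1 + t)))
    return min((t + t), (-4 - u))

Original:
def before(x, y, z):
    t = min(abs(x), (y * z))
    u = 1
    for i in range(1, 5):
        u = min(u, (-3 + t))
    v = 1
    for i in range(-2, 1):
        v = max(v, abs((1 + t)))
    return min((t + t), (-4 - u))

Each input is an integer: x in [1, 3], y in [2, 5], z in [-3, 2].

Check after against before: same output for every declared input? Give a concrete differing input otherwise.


Equivalent — the differences include local variable names differ, yet no declared input distinguishes the two.
One worked example (x=2, y=2, z=-2) — before: t := -4 | u := 1 | iter i=1: | u := -7 | iter i=2: | u := -7 | iter i=3: | u := -7 | iter i=4: | u := -7 | v := 1 | iter i=-2: | v := 3 | iter i=-1: | v := 3 | iter i=0: | v := 3 | result -8; after: t := -4 | u := 1 | iter k=1: | u := -7 | iter k=2: | u := -7 | iter k=3: | u := -7 | iter k=4: | u := -7 | v := 1 | iter k=-2: | v := 3 | iter k=-1: | v := 3 | iter k=0: | v := 3 | result -8; agreement on -8.
An exhaustive pass over the 72 declared inputs shows identical outputs.
verdict: equivalent


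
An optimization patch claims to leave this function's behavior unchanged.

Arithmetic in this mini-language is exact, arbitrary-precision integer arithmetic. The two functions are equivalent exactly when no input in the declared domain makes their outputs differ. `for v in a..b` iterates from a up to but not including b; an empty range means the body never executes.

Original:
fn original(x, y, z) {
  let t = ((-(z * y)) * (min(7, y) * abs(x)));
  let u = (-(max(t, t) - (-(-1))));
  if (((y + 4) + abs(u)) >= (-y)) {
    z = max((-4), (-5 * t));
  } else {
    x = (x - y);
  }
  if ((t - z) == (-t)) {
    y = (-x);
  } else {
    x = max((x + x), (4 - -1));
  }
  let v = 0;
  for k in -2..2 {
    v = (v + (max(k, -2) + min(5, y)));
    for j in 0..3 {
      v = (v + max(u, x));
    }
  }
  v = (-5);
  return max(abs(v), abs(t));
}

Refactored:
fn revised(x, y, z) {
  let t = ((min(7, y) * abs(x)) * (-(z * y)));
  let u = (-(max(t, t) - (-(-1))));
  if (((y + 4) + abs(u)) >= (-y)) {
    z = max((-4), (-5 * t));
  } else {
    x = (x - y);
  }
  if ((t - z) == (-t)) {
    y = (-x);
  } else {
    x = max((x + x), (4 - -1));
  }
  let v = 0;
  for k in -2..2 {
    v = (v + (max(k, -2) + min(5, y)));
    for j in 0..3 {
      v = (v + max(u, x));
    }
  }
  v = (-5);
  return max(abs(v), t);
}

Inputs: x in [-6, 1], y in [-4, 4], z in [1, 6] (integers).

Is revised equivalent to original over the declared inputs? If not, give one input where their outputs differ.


These are not equivalent — on x=-6, y=-4, z=1 the outputs split (96 vs 5).
original: t := -96 | u := 97 | (((y + 4) + abs(u)) >= (-y)): true | z := 480 | ((t - z) == (-t)): false | x := 5 | v := 0 | iter k=-2: | v := -6 | iter j=0: | v := 91 | iter j=1: | v := 188 | iter j=2: | v := 285 | iter k=-1: | v := 280 | iter j=0: | v := 377 | iter j=1: | v := 474 | iter j=2: | v := 571 | iter k=0: | v := 567 | iter j=0: | v := 664 | iter j=1: | v := 761 | iter j=2: | v := 858 | iter k=1: | v := 855 | iter j=0: | v := 952 | iter j=1: | v := 1049 | iter j=2: | v := 1146 | v := -5 | result 96
revised: t := -96 | u := 97 | (((y + 4) + abs(u)) >= (-y)): true | z := 480 | ((t - z) == (-t)): false | x := 5 | v := 0 | iter k=-2: | v := -6 | iter j=0: | v := 91 | iter j=1: | v := 188 | iter j=2: | v := 285 | iter k=-1: | v := 280 | iter j=0: | v := 377 | iter j=1: | v := 474 | iter j=2: | v := 571 | iter k=0: | v := 567 | iter j=0: | v := 664 | iter j=1: | v := 761 | iter j=2: | v := 858 | iter k=1: | v := 855 | iter j=0: | v := 952 | iter j=1: | v := 1049 | iter j=2: | v := 1146 | v := -5 | result 5
verdict: not equivalent; witness: x=-6, y=-4, z=1


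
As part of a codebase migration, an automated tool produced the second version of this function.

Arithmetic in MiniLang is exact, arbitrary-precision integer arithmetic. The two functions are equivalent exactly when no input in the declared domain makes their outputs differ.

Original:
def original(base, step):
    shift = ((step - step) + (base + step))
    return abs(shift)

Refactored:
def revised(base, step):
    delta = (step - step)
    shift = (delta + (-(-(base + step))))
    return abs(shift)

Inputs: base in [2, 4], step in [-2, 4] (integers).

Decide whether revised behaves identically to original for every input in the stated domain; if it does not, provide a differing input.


Although statement counts differ; also local variable names differ, 21/21 inputs agree.
verdict: equivalent


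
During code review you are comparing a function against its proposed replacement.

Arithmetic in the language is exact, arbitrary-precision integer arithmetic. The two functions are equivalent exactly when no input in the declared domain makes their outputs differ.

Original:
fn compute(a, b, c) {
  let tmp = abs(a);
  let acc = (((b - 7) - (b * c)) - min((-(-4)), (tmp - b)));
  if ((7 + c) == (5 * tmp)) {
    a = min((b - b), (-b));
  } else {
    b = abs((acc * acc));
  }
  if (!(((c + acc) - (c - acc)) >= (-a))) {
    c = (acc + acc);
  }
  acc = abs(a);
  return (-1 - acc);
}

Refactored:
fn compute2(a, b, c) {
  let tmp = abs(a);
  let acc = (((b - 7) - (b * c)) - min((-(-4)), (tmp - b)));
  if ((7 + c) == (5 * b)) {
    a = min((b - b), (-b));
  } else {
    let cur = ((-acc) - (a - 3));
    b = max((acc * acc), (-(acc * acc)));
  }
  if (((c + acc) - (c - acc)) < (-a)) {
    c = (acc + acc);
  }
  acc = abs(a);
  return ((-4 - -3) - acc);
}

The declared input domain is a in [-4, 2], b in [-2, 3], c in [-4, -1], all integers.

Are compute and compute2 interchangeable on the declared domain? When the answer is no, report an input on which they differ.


Take a=-4, b=1, c=-2.
compute: tmp = 4; acc = -7; ((7 + c) == (5 * tmp)) -> false; b = 49; (!(((c + acc) - (c - acc)) >= (-a))) -> true; c = -14; acc = 4; return -5
compute2: tmp = 4; acc = -7; ((7 + c) == (5 * b)) -> true; a = -1; (((c + acc) - (c - acc)) < (-a)) -> true; c = -14; acc = 1; return -2
-5 against -2: the behavior changed.
verdict: not equivalent; witness: a=-4, b=1, c=-2


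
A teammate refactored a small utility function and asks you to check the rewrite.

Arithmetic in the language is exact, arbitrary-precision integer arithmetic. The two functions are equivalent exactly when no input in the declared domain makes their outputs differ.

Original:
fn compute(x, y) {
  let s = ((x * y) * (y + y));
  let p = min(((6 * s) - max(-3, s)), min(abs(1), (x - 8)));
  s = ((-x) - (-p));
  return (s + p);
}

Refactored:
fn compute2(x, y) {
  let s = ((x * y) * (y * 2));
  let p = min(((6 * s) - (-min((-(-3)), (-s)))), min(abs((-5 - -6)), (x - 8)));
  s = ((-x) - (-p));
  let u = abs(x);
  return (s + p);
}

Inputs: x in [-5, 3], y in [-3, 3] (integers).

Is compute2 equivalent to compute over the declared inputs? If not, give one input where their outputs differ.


Equivalent — the differences include local variable names differ, constant usage differs, arithmetic usage differs, min/max/abs usage differs, statement counts differ, yet no declared input distinguishes the two.
As a probe, take x=-3, y=3: compute runs s := -54 | p := -321 | s := -318 | result -639; compute2 runs s := -54 | p := -321 | s := -318 | u := 3 | result -639; both end at -639.
Sweeping the whole domain (63 inputs) finds no disagreement.
verdict: equivalent


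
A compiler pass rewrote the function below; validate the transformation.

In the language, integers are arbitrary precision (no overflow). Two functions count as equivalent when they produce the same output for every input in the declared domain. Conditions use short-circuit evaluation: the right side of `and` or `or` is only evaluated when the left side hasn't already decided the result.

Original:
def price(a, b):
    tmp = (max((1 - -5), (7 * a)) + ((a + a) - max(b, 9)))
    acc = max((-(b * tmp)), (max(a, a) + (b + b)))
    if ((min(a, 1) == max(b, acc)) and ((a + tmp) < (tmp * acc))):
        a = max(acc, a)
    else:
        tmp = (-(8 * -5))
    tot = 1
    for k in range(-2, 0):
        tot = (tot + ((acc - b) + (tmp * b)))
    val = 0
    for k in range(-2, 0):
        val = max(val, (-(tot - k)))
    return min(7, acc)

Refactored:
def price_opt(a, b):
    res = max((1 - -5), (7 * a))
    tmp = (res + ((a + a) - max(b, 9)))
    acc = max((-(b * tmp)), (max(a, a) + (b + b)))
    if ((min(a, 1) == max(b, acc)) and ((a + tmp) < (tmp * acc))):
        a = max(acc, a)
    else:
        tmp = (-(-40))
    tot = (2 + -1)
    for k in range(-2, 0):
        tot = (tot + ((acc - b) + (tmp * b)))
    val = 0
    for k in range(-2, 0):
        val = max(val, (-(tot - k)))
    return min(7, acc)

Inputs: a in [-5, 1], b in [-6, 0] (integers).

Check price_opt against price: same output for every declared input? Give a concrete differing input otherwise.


Differences: statement counts differ, plus local variable names differ, plus constant usage differs, plus arithmetic usage differs — yet all 49 inputs agree.
verdict: equivalent


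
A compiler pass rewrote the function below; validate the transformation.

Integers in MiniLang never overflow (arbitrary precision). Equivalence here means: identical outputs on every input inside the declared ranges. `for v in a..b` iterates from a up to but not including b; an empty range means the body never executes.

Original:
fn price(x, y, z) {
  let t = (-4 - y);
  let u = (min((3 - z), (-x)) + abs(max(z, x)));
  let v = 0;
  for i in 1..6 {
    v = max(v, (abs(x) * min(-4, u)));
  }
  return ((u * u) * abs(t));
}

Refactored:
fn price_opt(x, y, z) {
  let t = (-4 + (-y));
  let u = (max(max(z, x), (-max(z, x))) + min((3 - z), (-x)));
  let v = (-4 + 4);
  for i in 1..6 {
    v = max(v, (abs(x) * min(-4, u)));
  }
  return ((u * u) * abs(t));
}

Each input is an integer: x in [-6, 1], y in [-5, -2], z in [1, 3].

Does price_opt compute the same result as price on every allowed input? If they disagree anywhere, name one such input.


Changes here: constant usage differs, min/max/abs usage differs, arithmetic usage differs; the full 96-point sweep finds no disagreement.
verdict: equivalent


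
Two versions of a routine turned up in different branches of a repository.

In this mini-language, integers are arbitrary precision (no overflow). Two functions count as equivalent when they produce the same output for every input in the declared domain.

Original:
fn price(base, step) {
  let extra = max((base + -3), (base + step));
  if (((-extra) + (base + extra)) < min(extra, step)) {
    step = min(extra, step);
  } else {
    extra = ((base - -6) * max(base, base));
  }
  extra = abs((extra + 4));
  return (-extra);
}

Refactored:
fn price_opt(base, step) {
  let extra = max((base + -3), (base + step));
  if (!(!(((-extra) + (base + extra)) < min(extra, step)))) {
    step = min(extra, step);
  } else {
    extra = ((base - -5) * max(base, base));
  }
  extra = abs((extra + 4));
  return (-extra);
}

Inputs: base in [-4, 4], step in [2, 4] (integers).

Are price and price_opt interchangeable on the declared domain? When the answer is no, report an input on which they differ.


Take base=2, step=2.
price: extra := 4 | (((-extra) + (base + extra)) < min(extra, step)): false | extra := 16 | extra := 20 | result -20
price_opt: extra := 4 | (!(!(((-extra) + (base + extra)) < min(extra, step)))): false | extra := 14 | extra := 18 | result -18
-20 against -18: the behavior changed.
verdict: not equivalent; witness: base=2, step=2


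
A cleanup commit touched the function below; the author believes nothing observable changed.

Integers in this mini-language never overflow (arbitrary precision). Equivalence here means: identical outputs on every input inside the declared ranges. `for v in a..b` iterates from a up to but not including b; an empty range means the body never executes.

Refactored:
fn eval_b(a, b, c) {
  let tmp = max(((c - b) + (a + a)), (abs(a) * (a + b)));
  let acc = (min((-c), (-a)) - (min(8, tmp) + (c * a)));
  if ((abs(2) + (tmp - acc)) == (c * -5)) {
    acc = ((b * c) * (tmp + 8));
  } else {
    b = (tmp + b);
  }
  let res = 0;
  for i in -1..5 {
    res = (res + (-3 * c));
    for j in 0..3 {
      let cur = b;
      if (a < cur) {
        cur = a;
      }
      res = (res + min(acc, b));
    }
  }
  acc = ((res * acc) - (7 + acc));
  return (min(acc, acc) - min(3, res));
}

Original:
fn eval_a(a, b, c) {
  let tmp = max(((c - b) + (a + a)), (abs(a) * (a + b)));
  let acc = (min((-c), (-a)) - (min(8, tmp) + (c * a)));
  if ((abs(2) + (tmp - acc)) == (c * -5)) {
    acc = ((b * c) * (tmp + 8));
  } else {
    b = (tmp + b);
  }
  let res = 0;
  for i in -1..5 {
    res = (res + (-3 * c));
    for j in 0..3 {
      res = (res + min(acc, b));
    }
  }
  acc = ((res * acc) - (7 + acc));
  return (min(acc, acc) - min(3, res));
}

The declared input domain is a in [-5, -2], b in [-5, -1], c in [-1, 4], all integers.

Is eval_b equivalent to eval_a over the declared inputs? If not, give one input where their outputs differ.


The two are interchangeable: statement counts differ; local variable names differ; branching structure differs; comparison usage differs, and every declared input agrees.
Spot check at a=-3, b=-5, c=3 — eval_a: tmp becomes 2; next acc becomes 4; next ((abs(2) + (tmp - acc)) == (c * -5)) evaluates to false; next b becomes -3; next res becomes 0; next at i=-1:; next res becomes -9; next at j=0:; next res becomes -12; next at j=1:; next res becomes -15; next at j=2:; next res becomes -18; next at i=0:; next res becomes -27; next at j=0:; next res becomes -30; next at j=1:; next res becomes -33; next at j=2:; next res becomes -36; next at i=1:; next res becomes -45; next at j=0:; next res becomes -48; next at j=1:; next res becomes -51; next at j=2:; next res becomes -54; next at i=2:; next res becomes -63; next at j=0:; next res becomes -66; next at j=1:; next res becomes -69; next at j=2:; next res becomes -72; next at i=3:; next res becomes -81; next at j=0:; next res becomes -84; next at j=1:; next res becomes -87; next at j=2:; next res becomes -90; next at i=4:; next res becomes -99; next at j=0:; next res becomes -102; next at j=1:; next res becomes -105; next at j=2:; next res becomes -108; next acc becomes -443; next final value -335. eval_b: tmp becomes 2; next acc becomes 4; next ((abs(2) + (tmp - acc)) == (c * -5)) evaluates to false; next b becomes -3; next res becomes 0; next at i=-1:; next res becomes -9; next at j=0:; next cur becomes -3; next (a < cur) evaluates to false; next res becomes -12; next at j=1:; next cur becomes -3; next (a < cur) evaluates to false; next res becomes -15; next at j=2:; next cur becomes -3; next (a < cur) evaluates to false; next res becomes -18; next at i=0:; next res becomes -27; next at j=0:; next cur becomes -3; next (a < cur) evaluates to false; next res becomes -30; next at j=1:; next cur becomes -3; next (a < cur) evaluates to false; next res becomes -33; next at j=2:; next cur becomes -3; next (a < cur) evaluates to false; next res becomes -36; next at i=1:; next res becomes -45; next at j=0:; next cur becomes -3; next (a < cur) evaluates to false; next res becomes -48; next at j=1:; next cur becomes -3; next (a < cur) evaluates to false; next res becomes -51; next at j=2:; next cur becomes -3; next (a < cur) evaluates to false; next res becomes -54; next at i=2:; next res becomes -63; next at j=0:; next cur becomes -3; next (a < cur) evaluates to false; next res becomes -66; next at j=1:; next cur becomes -3; next (a < cur) evaluates to false; next res becomes -69; next at j=2:; next cur becomes -3; next (a < cur) evaluates to false; next res becomes -72; next at i=3:; next res becomes -81; next at j=0:; next cur becomes -3; next (a < cur) evaluates to false; next res becomes -84; next at j=1:; next cur becomes -3; next (a < cur) evaluates to false; next res becomes -87; next at j=2:; next cur becomes -3; next (a < cur) evaluates to false; next res becomes -90; next at i=4:; next res becomes -99; next at j=0:; next cur becomes -3; next (a < cur) evaluates to false; next res becomes -102; next at j=1:; next cur becomes -3; next (a < cur) evaluates to false; next res becomes -105; next at j=2:; next cur becomes -3; next (a < cur) evaluates to false; next res becomes -108; next acc becomes -443; next final value -335. Both give -335.
Sweeping the whole domain (120 inputs) finds no disagreement.
verdict: equivalent


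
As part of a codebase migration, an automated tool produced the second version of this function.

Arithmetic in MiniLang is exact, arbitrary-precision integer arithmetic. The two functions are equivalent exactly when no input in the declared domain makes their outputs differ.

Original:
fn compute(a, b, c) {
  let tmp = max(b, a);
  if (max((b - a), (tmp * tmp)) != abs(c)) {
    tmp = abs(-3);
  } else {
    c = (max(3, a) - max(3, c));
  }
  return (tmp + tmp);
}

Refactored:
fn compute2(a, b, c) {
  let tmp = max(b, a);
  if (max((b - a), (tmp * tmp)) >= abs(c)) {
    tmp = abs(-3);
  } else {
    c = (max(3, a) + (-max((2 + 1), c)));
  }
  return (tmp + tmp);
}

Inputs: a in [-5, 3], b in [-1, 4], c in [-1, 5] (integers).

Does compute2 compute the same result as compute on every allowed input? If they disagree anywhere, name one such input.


a=-5, b=-1, c=4 yields -2 from compute but 6 from compute2.
verdict: not equivalent; witness: a=-5, b=-1, c=4


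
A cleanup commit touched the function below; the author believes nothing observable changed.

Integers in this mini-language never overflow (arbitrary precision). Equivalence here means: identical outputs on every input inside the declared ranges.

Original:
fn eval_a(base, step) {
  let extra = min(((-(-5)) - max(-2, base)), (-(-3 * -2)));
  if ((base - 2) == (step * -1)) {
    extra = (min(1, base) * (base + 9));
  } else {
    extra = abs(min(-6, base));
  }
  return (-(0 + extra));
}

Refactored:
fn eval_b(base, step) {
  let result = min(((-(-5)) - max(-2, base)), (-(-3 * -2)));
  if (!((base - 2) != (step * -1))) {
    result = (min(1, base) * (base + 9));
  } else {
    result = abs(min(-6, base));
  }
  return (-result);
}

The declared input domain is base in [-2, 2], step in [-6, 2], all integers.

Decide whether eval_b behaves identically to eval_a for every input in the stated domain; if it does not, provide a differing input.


Comparing the listings, the differences include: arithmetic usage differs, local variable names differ, boolean connective usage differs, comparison usage differs, constant usage differs.
As a probe, take base=0, step=-4: eval_a runs extra becomes -6; next ((base - 2) == (step * -1)) evaluates to false; next extra becomes 6; next final value -6; eval_b runs result becomes -6; next (!((base - 2) != (step * -1))) evaluates to false; next result becomes 6; next final value -6; both end at -6.
Checked all 45 inputs in the declared domain: the outputs agree on every one.
verdict: equivalent
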